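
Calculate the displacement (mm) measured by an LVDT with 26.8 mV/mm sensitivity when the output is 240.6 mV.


Displacement = Vout / sensitivity.
d = 240.6 / 26.8
d = 8.978 mm

8.978 mm


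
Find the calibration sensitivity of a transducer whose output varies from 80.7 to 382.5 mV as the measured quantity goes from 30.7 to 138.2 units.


Sensitivity = (y2 - y1) / (x2 - x1).
S = (382.5 - 80.7) / (138.2 - 30.7)
S = 301.8 / 107.5
S = 2.8074 mV/unit

2.8074 mV/unit


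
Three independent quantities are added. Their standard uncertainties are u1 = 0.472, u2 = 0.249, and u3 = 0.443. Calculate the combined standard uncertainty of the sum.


For a sum of independent quantities, uc = sqrt(u1^2 + u2^2 + u3^2).
uc = sqrt(0.472^2 + 0.249^2 + 0.443^2)
uc = sqrt(0.222784 + 0.062001 + 0.196249)
uc = 0.6936

0.6936


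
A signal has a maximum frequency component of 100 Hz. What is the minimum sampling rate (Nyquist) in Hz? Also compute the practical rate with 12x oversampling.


By Nyquist theorem, fs_min = 2 * fmax.
fs_min = 2 * 100 = 200 Hz
Practical rate = 12 * fs_min = 12 * 200 = 2400 Hz

fs_min = 200 Hz, fs_practical = 2400 Hz


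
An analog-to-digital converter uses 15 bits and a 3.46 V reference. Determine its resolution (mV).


The resolution (LSB) of an ADC is Vref / 2^n.
LSB = 3.46 / 2^15
LSB = 3.46 / 32768
LSB = 0.00010559 V = 0.10559082 mV

0.10559082 mV


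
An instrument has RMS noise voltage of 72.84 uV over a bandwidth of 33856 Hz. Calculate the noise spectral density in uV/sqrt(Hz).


Noise spectral density = Vrms / sqrt(BW).
NSD = 72.84 / sqrt(33856)
NSD = 72.84 / 184.0
NSD = 0.3959 uV/sqrt(Hz)

0.3959 uV/sqrt(Hz)


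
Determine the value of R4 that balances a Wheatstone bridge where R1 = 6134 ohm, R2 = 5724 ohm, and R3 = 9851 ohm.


At balance: R1*R4 = R2*R3, so R4 = R2*R3/R1.
R4 = 5724 * 9851 / 6134
R4 = 56387124 / 6134
R4 = 9192.55 ohm

9192.55 ohm


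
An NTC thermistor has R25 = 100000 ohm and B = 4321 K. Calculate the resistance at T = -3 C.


NTC thermistor equation: Rt = R25 * exp(B * (1/T - 1/T25)).
T in Kelvin: 270.15 K, T25 = 298.15 K
1/T - 1/T25 = 1/270.15 - 1/298.15 = 0.00034763
B * (1/T - 1/T25) = 4321 * 0.00034763 = 1.5021
Rt = 100000 * exp(1.5021) = 449116.7 ohm

449116.7 ohm


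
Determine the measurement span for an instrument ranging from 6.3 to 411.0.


Span = upper range - lower range.
Span = 411.0 - (6.3)
Span = 404.7

404.7


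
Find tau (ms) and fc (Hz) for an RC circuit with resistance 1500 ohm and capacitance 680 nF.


Time constant: tau = R * C.
tau = 1500 * 6.80e-07 = 0.00102 s
tau = 1.02 ms
Cutoff frequency: fc = 1 / (2*pi*R*C).
fc = 1 / (2*pi*0.00102) = 156.03 Hz

tau = 1.02 ms, fc = 156.03 Hz


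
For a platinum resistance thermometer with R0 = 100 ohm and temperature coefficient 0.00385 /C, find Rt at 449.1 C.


The RTD equation: Rt = R0 * (1 + alpha * T).
Rt = 100 * (1 + 0.00385 * 449.1)
Rt = 100 * (1 + 1.729035)
Rt = 100 * 2.729035
Rt = 272.904 ohm

272.904 ohm


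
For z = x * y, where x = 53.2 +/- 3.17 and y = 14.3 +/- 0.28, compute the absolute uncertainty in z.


For a product z = x*y, the relative uncertainty is:
uz/z = sqrt((ux/x)^2 + (uy/y)^2)
Relative uncertainties: ux/x = 3.17/53.2 = 0.059586
uy/y = 0.28/14.3 = 0.01958
z = 53.2 * 14.3 = 760.8
uz = 760.8 * sqrt(0.059586^2 + 0.01958^2) = 47.716

47.716


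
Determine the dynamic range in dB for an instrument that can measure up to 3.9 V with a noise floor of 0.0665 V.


Dynamic range = 20 * log10(Vmax / Vnoise).
DR = 20 * log10(3.9 / 0.0665)
DR = 20 * log10(58.65)
DR = 35.36 dB

35.36 dB


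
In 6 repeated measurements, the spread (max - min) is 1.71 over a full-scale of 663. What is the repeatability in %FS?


Repeatability = (spread / full scale) * 100%.
R = (1.71 / 663) * 100
R = 0.258 %FS

0.258 %FS


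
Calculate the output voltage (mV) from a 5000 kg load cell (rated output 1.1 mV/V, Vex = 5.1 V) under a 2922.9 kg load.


Vout = rated_output * Vex * (load / capacity).
Vout = 1.1 * 5.1 * (2922.9 / 5000)
Vout = 1.1 * 5.1 * 0.58458
Vout = 3.279 mV

3.279 mV


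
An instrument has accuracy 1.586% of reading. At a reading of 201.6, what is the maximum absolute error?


Absolute error = (accuracy% / 100) * reading.
Error = (1.586 / 100) * 201.6
Error = 0.01586 * 201.6
Error = 3.1974

3.1974


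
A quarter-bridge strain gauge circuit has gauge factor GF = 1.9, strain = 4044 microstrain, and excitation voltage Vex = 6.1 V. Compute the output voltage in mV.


Quarter bridge output: Vout = (GF * epsilon * Vex) / 4.
Vout = (1.9 * 4044e-6 * 6.1) / 4
Vout = 0.04686996 / 4 V
Vout = 0.01171749 V = 11.7175 mV

11.7175 mV


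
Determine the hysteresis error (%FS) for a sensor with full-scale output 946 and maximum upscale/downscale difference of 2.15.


Hysteresis = (max difference / full scale) * 100%.
H = (2.15 / 946) * 100
H = 0.227 %FS

0.227 %FS


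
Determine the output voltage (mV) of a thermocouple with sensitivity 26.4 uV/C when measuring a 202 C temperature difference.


The thermocouple output V = sensitivity * dT.
V = 26.4 uV/C * 202 C
V = 5332.8 uV
V = 5.333 mV

5.333 mV


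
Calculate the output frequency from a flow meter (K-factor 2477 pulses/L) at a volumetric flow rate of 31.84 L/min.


Frequency = K * Q / 60 (converting L/min to L/s).
f = 2477 * 31.84 / 60
f = 78867.68 / 60
f = 1314.46 Hz

1314.46 Hz


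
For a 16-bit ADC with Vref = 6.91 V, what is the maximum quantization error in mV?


The maximum quantization error is +/- LSB/2.
LSB = Vref / 2^n = 6.91 / 65536 = 0.00010544 V
Max error = LSB / 2 = 0.00010544 / 2 = 5.272e-05 V
Max error = 0.0527 mV

0.0527 mV


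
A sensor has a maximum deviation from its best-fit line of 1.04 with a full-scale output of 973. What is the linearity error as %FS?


Linearity error = (max deviation / full scale) * 100%.
Linearity = (1.04 / 973) * 100
Linearity = 0.107 %FS

0.107 %FS


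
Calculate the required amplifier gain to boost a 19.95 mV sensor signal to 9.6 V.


Gain = Vout / Vin (converting to same units).
G = 9.6 V / 19.95 mV
G = 9600.0 mV / 19.95 mV
G = 481.2

481.2


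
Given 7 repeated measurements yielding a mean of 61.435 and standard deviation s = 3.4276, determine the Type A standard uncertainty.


The standard uncertainty for Type A evaluation is u = s / sqrt(n).
u = 3.4276 / sqrt(7)
u = 3.4276 / 2.6458
u = 1.2955

1.2955


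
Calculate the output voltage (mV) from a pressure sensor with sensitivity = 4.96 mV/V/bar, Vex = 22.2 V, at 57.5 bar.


Output = sensitivity * Vex * P.
Vout = 4.96 * 22.2 * 57.5
Vout = 110.112 * 57.5
Vout = 6331.44 mV

6331.44 mV


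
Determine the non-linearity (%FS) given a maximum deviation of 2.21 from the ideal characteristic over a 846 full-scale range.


Linearity error = (max deviation / full scale) * 100%.
Linearity = (2.21 / 846) * 100
Linearity = 0.261 %FS

0.261 %FS


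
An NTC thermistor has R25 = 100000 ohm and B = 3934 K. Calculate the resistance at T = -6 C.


NTC thermistor equation: Rt = R25 * exp(B * (1/T - 1/T25)).
T in Kelvin: 267.15 K, T25 = 298.15 K
1/T - 1/T25 = 1/267.15 - 1/298.15 = 0.0003892
B * (1/T - 1/T25) = 3934 * 0.0003892 = 1.5311
Rt = 100000 * exp(1.5311) = 462330.0 ohm

462330.0 ohm


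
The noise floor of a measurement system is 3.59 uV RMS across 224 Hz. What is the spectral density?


Noise spectral density = Vrms / sqrt(BW).
NSD = 3.59 / sqrt(224)
NSD = 3.59 / 14.9666
NSD = 0.2399 uV/sqrt(Hz)

0.2399 uV/sqrt(Hz)


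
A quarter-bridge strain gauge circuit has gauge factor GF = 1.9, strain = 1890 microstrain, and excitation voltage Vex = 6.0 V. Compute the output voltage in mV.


Quarter bridge output: Vout = (GF * epsilon * Vex) / 4.
Vout = (1.9 * 1890e-6 * 6.0) / 4
Vout = 0.021546 / 4 V
Vout = 0.0053865 V = 5.3865 mV

5.3865 mV


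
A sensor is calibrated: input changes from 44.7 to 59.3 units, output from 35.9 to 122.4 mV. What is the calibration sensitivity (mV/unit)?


Sensitivity = (y2 - y1) / (x2 - x1).
S = (122.4 - 35.9) / (59.3 - 44.7)
S = 86.5 / 14.6
S = 5.9247 mV/unit

5.9247 mV/unit


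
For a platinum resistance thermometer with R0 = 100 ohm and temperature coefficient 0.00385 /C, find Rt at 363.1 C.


The RTD equation: Rt = R0 * (1 + alpha * T).
Rt = 100 * (1 + 0.00385 * 363.1)
Rt = 100 * (1 + 1.397935)
Rt = 100 * 2.397935
Rt = 239.794 ohm

239.794 ohm


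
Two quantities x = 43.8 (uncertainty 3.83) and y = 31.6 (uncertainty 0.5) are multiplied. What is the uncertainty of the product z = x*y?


For a product z = x*y, the relative uncertainty is:
uz/z = sqrt((ux/x)^2 + (uy/y)^2)
Relative uncertainties: ux/x = 3.83/43.8 = 0.087443
uy/y = 0.5/31.6 = 0.015823
z = 43.8 * 31.6 = 1384.1
uz = 1384.1 * sqrt(0.087443^2 + 0.015823^2) = 122.993

122.993


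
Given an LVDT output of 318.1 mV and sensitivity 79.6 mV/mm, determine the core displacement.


Displacement = Vout / sensitivity.
d = 318.1 / 79.6
d = 3.996 mm

3.996 mm


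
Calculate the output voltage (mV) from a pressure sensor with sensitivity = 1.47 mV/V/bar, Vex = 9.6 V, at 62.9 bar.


Output = sensitivity * Vex * P.
Vout = 1.47 * 9.6 * 62.9
Vout = 14.112 * 62.9
Vout = 887.64 mV

887.64 mV


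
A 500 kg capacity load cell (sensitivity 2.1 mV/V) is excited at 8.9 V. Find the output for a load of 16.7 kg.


Vout = rated_output * Vex * (load / capacity).
Vout = 2.1 * 8.9 * (16.7 / 500)
Vout = 2.1 * 8.9 * 0.0334
Vout = 0.624 mV

0.624 mV


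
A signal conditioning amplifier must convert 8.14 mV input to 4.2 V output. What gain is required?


Gain = Vout / Vin (converting to same units).
G = 4.2 V / 8.14 mV
G = 4200.0 mV / 8.14 mV
G = 515.97

515.97


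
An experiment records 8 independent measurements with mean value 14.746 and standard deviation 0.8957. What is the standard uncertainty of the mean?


The standard uncertainty for Type A evaluation is u = s / sqrt(n).
u = 0.8957 / sqrt(8)
u = 0.8957 / 2.8284
u = 0.3167

0.3167


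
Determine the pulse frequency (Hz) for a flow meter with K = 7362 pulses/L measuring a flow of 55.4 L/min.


Frequency = K * Q / 60 (converting L/min to L/s).
f = 7362 * 55.4 / 60
f = 407854.8 / 60
f = 6797.58 Hz

6797.58 Hz


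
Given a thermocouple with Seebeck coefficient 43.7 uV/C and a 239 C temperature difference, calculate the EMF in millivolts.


The thermocouple output V = sensitivity * dT.
V = 43.7 uV/C * 239 C
V = 10444.3 uV
V = 10.444 mV

10.444 mV


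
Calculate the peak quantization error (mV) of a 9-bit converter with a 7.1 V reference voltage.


The maximum quantization error is +/- LSB/2.
LSB = Vref / 2^n = 7.1 / 512 = 0.01386719 V
Max error = LSB / 2 = 0.01386719 / 2 = 0.00693359 V
Max error = 6.9336 mV

6.9336 mV


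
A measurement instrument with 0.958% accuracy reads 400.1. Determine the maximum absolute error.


Absolute error = (accuracy% / 100) * reading.
Error = (0.958 / 100) * 400.1
Error = 0.00958 * 400.1
Error = 3.833

3.833


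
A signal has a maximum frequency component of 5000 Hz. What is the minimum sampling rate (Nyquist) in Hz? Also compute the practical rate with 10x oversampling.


By Nyquist theorem, fs_min = 2 * fmax.
fs_min = 2 * 5000 = 10000 Hz
Practical rate = 10 * fs_min = 10 * 10000 = 100000 Hz

fs_min = 10000 Hz, fs_practical = 100000 Hz


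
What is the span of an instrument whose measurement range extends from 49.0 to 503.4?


Span = upper range - lower range.
Span = 503.4 - (49.0)
Span = 454.4

454.4


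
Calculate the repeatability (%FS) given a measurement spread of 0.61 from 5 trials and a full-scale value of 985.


Repeatability = (spread / full scale) * 100%.
R = (0.61 / 985) * 100
R = 0.062 %FS

0.062 %FS


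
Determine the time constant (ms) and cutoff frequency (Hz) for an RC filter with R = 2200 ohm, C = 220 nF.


Time constant: tau = R * C.
tau = 2200 * 2.20e-07 = 0.000484 s
tau = 0.484 ms
Cutoff frequency: fc = 1 / (2*pi*R*C).
fc = 1 / (2*pi*0.000484) = 328.83 Hz

tau = 0.484 ms, fc = 328.83 Hz


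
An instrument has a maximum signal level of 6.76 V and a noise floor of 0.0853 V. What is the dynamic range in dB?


Dynamic range = 20 * log10(Vmax / Vnoise).
DR = 20 * log10(6.76 / 0.0853)
DR = 20 * log10(79.25)
DR = 37.98 dB

37.98 dB


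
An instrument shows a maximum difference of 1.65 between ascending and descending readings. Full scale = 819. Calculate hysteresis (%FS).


Hysteresis = (max difference / full scale) * 100%.
H = (1.65 / 819) * 100
H = 0.201 %FS

0.201 %FS


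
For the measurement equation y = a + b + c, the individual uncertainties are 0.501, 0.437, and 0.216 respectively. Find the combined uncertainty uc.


For a sum of independent quantities, uc = sqrt(u1^2 + u2^2 + u3^2).
uc = sqrt(0.501^2 + 0.437^2 + 0.216^2)
uc = sqrt(0.251001 + 0.190969 + 0.046656)
uc = 0.699

0.699


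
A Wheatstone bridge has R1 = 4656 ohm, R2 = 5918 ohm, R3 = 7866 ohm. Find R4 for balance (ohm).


At balance: R1*R4 = R2*R3, so R4 = R2*R3/R1.
R4 = 5918 * 7866 / 4656
R4 = 46550988 / 4656
R4 = 9998.06 ohm

9998.06 ohm


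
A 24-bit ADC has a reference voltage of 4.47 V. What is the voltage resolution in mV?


The resolution (LSB) of an ADC is Vref / 2^n.
LSB = 4.47 / 2^24
LSB = 4.47 / 16777216
LSB = 2.7e-07 V = 0.00026643 mV

0.00026643 mV


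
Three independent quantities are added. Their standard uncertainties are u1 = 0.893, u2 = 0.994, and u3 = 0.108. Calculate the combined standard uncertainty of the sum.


For a sum of independent quantities, uc = sqrt(u1^2 + u2^2 + u3^2).
uc = sqrt(0.893^2 + 0.994^2 + 0.108^2)
uc = sqrt(0.797449 + 0.988036 + 0.011664)
uc = 1.3406

1.3406


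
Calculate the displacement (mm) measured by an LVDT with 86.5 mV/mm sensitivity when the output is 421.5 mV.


Displacement = Vout / sensitivity.
d = 421.5 / 86.5
d = 4.873 mm

4.873 mm


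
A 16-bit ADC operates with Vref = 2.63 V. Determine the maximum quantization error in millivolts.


The maximum quantization error is +/- LSB/2.
LSB = Vref / 2^n = 2.63 / 65536 = 4.013e-05 V
Max error = LSB / 2 = 4.013e-05 / 2 = 2.007e-05 V
Max error = 0.0201 mV

0.0201 mV


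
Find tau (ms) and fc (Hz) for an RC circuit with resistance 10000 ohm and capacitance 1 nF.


Time constant: tau = R * C.
tau = 10000 * 1.00e-09 = 1e-05 s
tau = 0.01 ms
Cutoff frequency: fc = 1 / (2*pi*R*C).
fc = 1 / (2*pi*1e-05) = 15915.49 Hz

tau = 0.01 ms, fc = 15915.49 Hz


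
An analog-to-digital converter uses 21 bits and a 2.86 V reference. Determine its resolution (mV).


The resolution (LSB) of an ADC is Vref / 2^n.
LSB = 2.86 / 2^21
LSB = 2.86 / 2097152
LSB = 1.36e-06 V = 0.00136375 mV

0.00136375 mV


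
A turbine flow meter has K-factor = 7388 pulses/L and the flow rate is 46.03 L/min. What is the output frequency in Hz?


Frequency = K * Q / 60 (converting L/min to L/s).
f = 7388 * 46.03 / 60
f = 340069.64 / 60
f = 5667.83 Hz

5667.83 Hz


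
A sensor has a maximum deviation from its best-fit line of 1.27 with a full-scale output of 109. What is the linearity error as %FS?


Linearity error = (max deviation / full scale) * 100%.
Linearity = (1.27 / 109) * 100
Linearity = 1.165 %FS

1.165 %FS


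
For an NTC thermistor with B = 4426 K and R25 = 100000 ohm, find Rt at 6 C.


NTC thermistor equation: Rt = R25 * exp(B * (1/T - 1/T25)).
T in Kelvin: 279.15 K, T25 = 298.15 K
1/T - 1/T25 = 1/279.15 - 1/298.15 = 0.00022829
B * (1/T - 1/T25) = 4426 * 0.00022829 = 1.0104
Rt = 100000 * exp(1.0104) = 274669.5 ohm

274669.5 ohm


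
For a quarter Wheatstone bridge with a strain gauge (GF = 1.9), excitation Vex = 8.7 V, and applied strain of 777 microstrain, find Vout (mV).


Quarter bridge output: Vout = (GF * epsilon * Vex) / 4.
Vout = (1.9 * 777e-6 * 8.7) / 4
Vout = 0.01284381 / 4 V
Vout = 0.00321095 V = 3.211 mV

3.211 mV


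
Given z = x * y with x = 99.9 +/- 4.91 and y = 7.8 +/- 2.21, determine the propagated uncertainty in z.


For a product z = x*y, the relative uncertainty is:
uz/z = sqrt((ux/x)^2 + (uy/y)^2)
Relative uncertainties: ux/x = 4.91/99.9 = 0.049149
uy/y = 2.21/7.8 = 0.283333
z = 99.9 * 7.8 = 779.2
uz = 779.2 * sqrt(0.049149^2 + 0.283333^2) = 224.076

224.076


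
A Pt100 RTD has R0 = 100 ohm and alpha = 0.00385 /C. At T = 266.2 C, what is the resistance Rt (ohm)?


The RTD equation: Rt = R0 * (1 + alpha * T).
Rt = 100 * (1 + 0.00385 * 266.2)
Rt = 100 * (1 + 1.02487)
Rt = 100 * 2.02487
Rt = 202.487 ohm

202.487 ohm


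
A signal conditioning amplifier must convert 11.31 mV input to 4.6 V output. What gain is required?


Gain = Vout / Vin (converting to same units).
G = 4.6 V / 11.31 mV
G = 4600.0 mV / 11.31 mV
G = 406.72

406.72


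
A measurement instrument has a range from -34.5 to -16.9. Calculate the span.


Span = upper range - lower range.
Span = -16.9 - (-34.5)
Span = 17.6

17.6


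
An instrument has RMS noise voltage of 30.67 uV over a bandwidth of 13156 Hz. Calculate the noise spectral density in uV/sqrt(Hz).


Noise spectral density = Vrms / sqrt(BW).
NSD = 30.67 / sqrt(13156)
NSD = 30.67 / 114.6996
NSD = 0.2674 uV/sqrt(Hz)

0.2674 uV/sqrt(Hz)


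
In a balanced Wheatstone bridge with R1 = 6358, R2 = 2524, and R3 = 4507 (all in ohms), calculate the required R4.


At balance: R1*R4 = R2*R3, so R4 = R2*R3/R1.
R4 = 2524 * 4507 / 6358
R4 = 11375668 / 6358
R4 = 1789.19 ohm

1789.19 ohm


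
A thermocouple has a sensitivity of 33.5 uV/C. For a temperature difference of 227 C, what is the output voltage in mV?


The thermocouple output V = sensitivity * dT.
V = 33.5 uV/C * 227 C
V = 7604.5 uV
V = 7.604 mV

7.604 mV


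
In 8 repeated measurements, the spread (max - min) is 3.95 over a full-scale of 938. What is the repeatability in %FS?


Repeatability = (spread / full scale) * 100%.
R = (3.95 / 938) * 100
R = 0.421 %FS

0.421 %FS


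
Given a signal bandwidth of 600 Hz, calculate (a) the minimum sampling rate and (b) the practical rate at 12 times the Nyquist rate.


By Nyquist theorem, fs_min = 2 * fmax.
fs_min = 2 * 600 = 1200 Hz
Practical rate = 12 * fs_min = 12 * 1200 = 14400 Hz

fs_min = 1200 Hz, fs_practical = 14400 Hz


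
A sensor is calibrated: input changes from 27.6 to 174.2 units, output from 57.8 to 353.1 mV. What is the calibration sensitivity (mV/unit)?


Sensitivity = (y2 - y1) / (x2 - x1).
S = (353.1 - 57.8) / (174.2 - 27.6)
S = 295.3 / 146.6
S = 2.0143 mV/unit

2.0143 mV/unit


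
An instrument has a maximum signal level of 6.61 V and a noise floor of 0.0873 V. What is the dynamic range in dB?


Dynamic range = 20 * log10(Vmax / Vnoise).
DR = 20 * log10(6.61 / 0.0873)
DR = 20 * log10(75.72)
DR = 37.58 dB

37.58 dB


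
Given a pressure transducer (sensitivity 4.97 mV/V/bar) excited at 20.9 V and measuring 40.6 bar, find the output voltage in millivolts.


Output = sensitivity * Vex * P.
Vout = 4.97 * 20.9 * 40.6
Vout = 103.873 * 40.6
Vout = 4217.24 mV

4217.24 mV


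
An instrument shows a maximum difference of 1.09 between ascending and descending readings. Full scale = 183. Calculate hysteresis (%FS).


Hysteresis = (max difference / full scale) * 100%.
H = (1.09 / 183) * 100
H = 0.596 %FS

0.596 %FS


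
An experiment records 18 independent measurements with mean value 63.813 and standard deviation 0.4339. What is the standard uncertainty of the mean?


The standard uncertainty for Type A evaluation is u = s / sqrt(n).
u = 0.4339 / sqrt(18)
u = 0.4339 / 4.2426
u = 0.1023

0.1023


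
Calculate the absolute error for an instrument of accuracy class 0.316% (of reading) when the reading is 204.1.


Absolute error = (accuracy% / 100) * reading.
Error = (0.316 / 100) * 204.1
Error = 0.00316 * 204.1
Error = 0.645

0.645


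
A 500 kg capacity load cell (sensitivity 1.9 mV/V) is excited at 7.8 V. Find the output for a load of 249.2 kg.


Vout = rated_output * Vex * (load / capacity).
Vout = 1.9 * 7.8 * (249.2 / 500)
Vout = 1.9 * 7.8 * 0.4984
Vout = 7.386 mV

7.386 mV


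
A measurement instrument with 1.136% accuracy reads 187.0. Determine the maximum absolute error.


Absolute error = (accuracy% / 100) * reading.
Error = (1.136 / 100) * 187.0
Error = 0.01136 * 187.0
Error = 2.1243

2.1243


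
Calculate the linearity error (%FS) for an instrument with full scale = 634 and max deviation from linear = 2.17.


Linearity error = (max deviation / full scale) * 100%.
Linearity = (2.17 / 634) * 100
Linearity = 0.342 %FS

0.342 %FS


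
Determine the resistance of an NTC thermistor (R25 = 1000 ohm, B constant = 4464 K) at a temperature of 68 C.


NTC thermistor equation: Rt = R25 * exp(B * (1/T - 1/T25)).
T in Kelvin: 341.15 K, T25 = 298.15 K
1/T - 1/T25 = 1/341.15 - 1/298.15 = -0.00042275
B * (1/T - 1/T25) = 4464 * -0.00042275 = -1.8872
Rt = 1000 * exp(-1.8872) = 151.5 ohm

151.5 ohm


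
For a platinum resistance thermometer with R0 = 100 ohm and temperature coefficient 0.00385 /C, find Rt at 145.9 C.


The RTD equation: Rt = R0 * (1 + alpha * T).
Rt = 100 * (1 + 0.00385 * 145.9)
Rt = 100 * (1 + 0.561715)
Rt = 100 * 1.561715
Rt = 156.172 ohm

156.172 ohm


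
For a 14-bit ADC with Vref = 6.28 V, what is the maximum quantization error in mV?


The maximum quantization error is +/- LSB/2.
LSB = Vref / 2^n = 6.28 / 16384 = 0.0003833 V
Max error = LSB / 2 = 0.0003833 / 2 = 0.00019165 V
Max error = 0.1917 mV

0.1917 mV


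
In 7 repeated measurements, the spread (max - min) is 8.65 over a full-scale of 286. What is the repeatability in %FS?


Repeatability = (spread / full scale) * 100%.
R = (8.65 / 286) * 100
R = 3.024 %FS

3.024 %FS


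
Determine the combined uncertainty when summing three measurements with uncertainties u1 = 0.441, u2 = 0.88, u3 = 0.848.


For a sum of independent quantities, uc = sqrt(u1^2 + u2^2 + u3^2).
uc = sqrt(0.441^2 + 0.88^2 + 0.848^2)
uc = sqrt(0.194481 + 0.7744 + 0.719104)
uc = 1.2992

1.2992


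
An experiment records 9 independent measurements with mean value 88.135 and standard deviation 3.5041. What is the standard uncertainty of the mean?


The standard uncertainty for Type A evaluation is u = s / sqrt(n).
u = 3.5041 / sqrt(9)
u = 3.5041 / 3.0
u = 1.168

1.168


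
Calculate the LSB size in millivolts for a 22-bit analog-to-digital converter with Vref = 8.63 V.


The resolution (LSB) of an ADC is Vref / 2^n.
LSB = 8.63 / 2^22
LSB = 8.63 / 4194304
LSB = 2.06e-06 V = 0.00205755 mV

0.00205755 mV


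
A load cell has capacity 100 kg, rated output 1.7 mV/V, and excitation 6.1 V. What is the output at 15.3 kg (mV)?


Vout = rated_output * Vex * (load / capacity).
Vout = 1.7 * 6.1 * (15.3 / 100)
Vout = 1.7 * 6.1 * 0.153
Vout = 1.587 mV

1.587 mV


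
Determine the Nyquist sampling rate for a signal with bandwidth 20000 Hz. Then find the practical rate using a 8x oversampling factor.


By Nyquist theorem, fs_min = 2 * fmax.
fs_min = 2 * 20000 = 40000 Hz
Practical rate = 8 * fs_min = 8 * 40000 = 320000 Hz

fs_min = 40000 Hz, fs_practical = 320000 Hz


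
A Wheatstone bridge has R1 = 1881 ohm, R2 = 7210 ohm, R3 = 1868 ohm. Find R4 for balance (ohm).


At balance: R1*R4 = R2*R3, so R4 = R2*R3/R1.
R4 = 7210 * 1868 / 1881
R4 = 13468280 / 1881
R4 = 7160.17 ohm

7160.17 ohm


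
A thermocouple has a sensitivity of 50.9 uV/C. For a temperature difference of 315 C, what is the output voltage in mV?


The thermocouple output V = sensitivity * dT.
V = 50.9 uV/C * 315 C
V = 16033.5 uV
V = 16.034 mV

16.034 mV


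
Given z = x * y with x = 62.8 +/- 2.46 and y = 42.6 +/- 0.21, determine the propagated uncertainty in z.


For a product z = x*y, the relative uncertainty is:
uz/z = sqrt((ux/x)^2 + (uy/y)^2)
Relative uncertainties: ux/x = 2.46/62.8 = 0.039172
uy/y = 0.21/42.6 = 0.00493
z = 62.8 * 42.6 = 2675.3
uz = 2675.3 * sqrt(0.039172^2 + 0.00493^2) = 105.623

105.623


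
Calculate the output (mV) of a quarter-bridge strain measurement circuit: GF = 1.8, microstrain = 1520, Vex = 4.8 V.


Quarter bridge output: Vout = (GF * epsilon * Vex) / 4.
Vout = (1.8 * 1520e-6 * 4.8) / 4
Vout = 0.0131328 / 4 V
Vout = 0.0032832 V = 3.2832 mV

3.2832 mV


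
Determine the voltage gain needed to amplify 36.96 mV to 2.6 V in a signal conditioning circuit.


Gain = Vout / Vin (converting to same units).
G = 2.6 V / 36.96 mV
G = 2600.0 mV / 36.96 mV
G = 70.35

70.35


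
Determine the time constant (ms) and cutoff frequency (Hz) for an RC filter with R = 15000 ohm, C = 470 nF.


Time constant: tau = R * C.
tau = 15000 * 4.70e-07 = 0.00705 s
tau = 7.05 ms
Cutoff frequency: fc = 1 / (2*pi*R*C).
fc = 1 / (2*pi*0.00705) = 22.58 Hz

tau = 7.05 ms, fc = 22.58 Hz


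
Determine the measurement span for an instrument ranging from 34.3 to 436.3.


Span = upper range - lower range.
Span = 436.3 - (34.3)
Span = 402.0

402.0


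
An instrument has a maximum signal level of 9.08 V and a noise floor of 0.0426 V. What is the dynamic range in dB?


Dynamic range = 20 * log10(Vmax / Vnoise).
DR = 20 * log10(9.08 / 0.0426)
DR = 20 * log10(213.15)
DR = 46.57 dB

46.57 dB


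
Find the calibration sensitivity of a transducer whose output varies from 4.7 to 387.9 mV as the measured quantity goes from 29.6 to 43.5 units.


Sensitivity = (y2 - y1) / (x2 - x1).
S = (387.9 - 4.7) / (43.5 - 29.6)
S = 383.2 / 13.9
S = 27.5683 mV/unit

27.5683 mV/unit


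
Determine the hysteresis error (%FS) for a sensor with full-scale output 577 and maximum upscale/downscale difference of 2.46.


Hysteresis = (max difference / full scale) * 100%.
H = (2.46 / 577) * 100
H = 0.426 %FS

0.426 %FS


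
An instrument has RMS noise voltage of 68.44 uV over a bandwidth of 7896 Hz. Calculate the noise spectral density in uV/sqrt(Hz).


Noise spectral density = Vrms / sqrt(BW).
NSD = 68.44 / sqrt(7896)
NSD = 68.44 / 88.8594
NSD = 0.7702 uV/sqrt(Hz)

0.7702 uV/sqrt(Hz)


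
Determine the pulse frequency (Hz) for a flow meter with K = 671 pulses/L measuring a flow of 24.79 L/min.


Frequency = K * Q / 60 (converting L/min to L/s).
f = 671 * 24.79 / 60
f = 16634.09 / 60
f = 277.23 Hz

277.23 Hz


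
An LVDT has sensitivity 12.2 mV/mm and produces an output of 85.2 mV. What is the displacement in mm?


Displacement = Vout / sensitivity.
d = 85.2 / 12.2
d = 6.984 mm

6.984 mm


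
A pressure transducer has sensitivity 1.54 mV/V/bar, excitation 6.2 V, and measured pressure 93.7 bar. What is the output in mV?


Output = sensitivity * Vex * P.
Vout = 1.54 * 6.2 * 93.7
Vout = 9.548 * 93.7
Vout = 894.65 mV

894.65 mV


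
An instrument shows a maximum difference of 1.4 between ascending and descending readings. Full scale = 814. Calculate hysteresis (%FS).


Hysteresis = (max difference / full scale) * 100%.
H = (1.4 / 814) * 100
H = 0.172 %FS

0.172 %FS


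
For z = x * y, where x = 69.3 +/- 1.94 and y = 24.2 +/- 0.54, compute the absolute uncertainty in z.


For a product z = x*y, the relative uncertainty is:
uz/z = sqrt((ux/x)^2 + (uy/y)^2)
Relative uncertainties: ux/x = 1.94/69.3 = 0.027994
uy/y = 0.54/24.2 = 0.022314
z = 69.3 * 24.2 = 1677.1
uz = 1677.1 * sqrt(0.027994^2 + 0.022314^2) = 60.038

60.038


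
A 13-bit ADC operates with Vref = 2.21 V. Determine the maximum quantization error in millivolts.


The maximum quantization error is +/- LSB/2.
LSB = Vref / 2^n = 2.21 / 8192 = 0.00026978 V
Max error = LSB / 2 = 0.00026978 / 2 = 0.00013489 V
Max error = 0.1349 mV

0.1349 mV


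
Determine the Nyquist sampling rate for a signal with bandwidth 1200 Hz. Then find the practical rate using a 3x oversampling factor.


By Nyquist theorem, fs_min = 2 * fmax.
fs_min = 2 * 1200 = 2400 Hz
Practical rate = 3 * fs_min = 3 * 2400 = 7200 Hz

fs_min = 2400 Hz, fs_practical = 7200 Hz


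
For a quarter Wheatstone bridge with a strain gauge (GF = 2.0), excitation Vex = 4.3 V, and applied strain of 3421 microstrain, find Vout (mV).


Quarter bridge output: Vout = (GF * epsilon * Vex) / 4.
Vout = (2.0 * 3421e-6 * 4.3) / 4
Vout = 0.0294206 / 4 V
Vout = 0.00735515 V = 7.3551 mV

7.3551 mV


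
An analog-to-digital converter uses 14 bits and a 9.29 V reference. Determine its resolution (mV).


The resolution (LSB) of an ADC is Vref / 2^n.
LSB = 9.29 / 2^14
LSB = 9.29 / 16384
LSB = 0.00056702 V = 0.5670166 mV

0.5670166 mV


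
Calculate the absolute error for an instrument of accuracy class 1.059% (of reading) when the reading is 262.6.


Absolute error = (accuracy% / 100) * reading.
Error = (1.059 / 100) * 262.6
Error = 0.01059 * 262.6
Error = 2.7809

2.7809


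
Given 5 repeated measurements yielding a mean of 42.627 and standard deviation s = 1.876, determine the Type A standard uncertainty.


The standard uncertainty for Type A evaluation is u = s / sqrt(n).
u = 1.876 / sqrt(5)
u = 1.876 / 2.2361
u = 0.839

0.839


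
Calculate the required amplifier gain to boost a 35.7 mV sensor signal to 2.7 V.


Gain = Vout / Vin (converting to same units).
G = 2.7 V / 35.7 mV
G = 2700.0 mV / 35.7 mV
G = 75.63

75.63


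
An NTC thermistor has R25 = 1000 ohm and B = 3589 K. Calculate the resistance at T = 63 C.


NTC thermistor equation: Rt = R25 * exp(B * (1/T - 1/T25)).
T in Kelvin: 336.15 K, T25 = 298.15 K
1/T - 1/T25 = 1/336.15 - 1/298.15 = -0.00037915
B * (1/T - 1/T25) = 3589 * -0.00037915 = -1.3608
Rt = 1000 * exp(-1.3608) = 256.5 ohm

256.5 ohm


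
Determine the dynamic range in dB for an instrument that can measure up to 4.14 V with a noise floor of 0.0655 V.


Dynamic range = 20 * log10(Vmax / Vnoise).
DR = 20 * log10(4.14 / 0.0655)
DR = 20 * log10(63.21)
DR = 36.02 dB

36.02 dB


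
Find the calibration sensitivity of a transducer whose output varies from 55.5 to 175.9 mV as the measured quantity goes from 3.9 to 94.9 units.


Sensitivity = (y2 - y1) / (x2 - x1).
S = (175.9 - 55.5) / (94.9 - 3.9)
S = 120.4 / 91.0
S = 1.3231 mV/unit

1.3231 mV/unit


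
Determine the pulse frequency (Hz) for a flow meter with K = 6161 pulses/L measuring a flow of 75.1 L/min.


Frequency = K * Q / 60 (converting L/min to L/s).
f = 6161 * 75.1 / 60
f = 462691.1 / 60
f = 7711.52 Hz

7711.52 Hz


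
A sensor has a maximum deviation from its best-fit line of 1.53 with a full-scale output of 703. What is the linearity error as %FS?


Linearity error = (max deviation / full scale) * 100%.
Linearity = (1.53 / 703) * 100
Linearity = 0.218 %FS

0.218 %FS


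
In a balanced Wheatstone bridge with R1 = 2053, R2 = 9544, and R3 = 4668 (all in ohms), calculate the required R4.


At balance: R1*R4 = R2*R3, so R4 = R2*R3/R1.
R4 = 9544 * 4668 / 2053
R4 = 44551392 / 2053
R4 = 21700.63 ohm

21700.63 ohm


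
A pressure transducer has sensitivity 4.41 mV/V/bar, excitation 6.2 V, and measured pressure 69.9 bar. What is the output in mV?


Output = sensitivity * Vex * P.
Vout = 4.41 * 6.2 * 69.9
Vout = 27.342 * 69.9
Vout = 1911.21 mV

1911.21 mV


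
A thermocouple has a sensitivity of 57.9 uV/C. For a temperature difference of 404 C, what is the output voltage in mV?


The thermocouple output V = sensitivity * dT.
V = 57.9 uV/C * 404 C
V = 23391.6 uV
V = 23.392 mV

23.392 mV


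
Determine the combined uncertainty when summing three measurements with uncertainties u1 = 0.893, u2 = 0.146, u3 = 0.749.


For a sum of independent quantities, uc = sqrt(u1^2 + u2^2 + u3^2).
uc = sqrt(0.893^2 + 0.146^2 + 0.749^2)
uc = sqrt(0.797449 + 0.021316 + 0.561001)
uc = 1.1746

1.1746


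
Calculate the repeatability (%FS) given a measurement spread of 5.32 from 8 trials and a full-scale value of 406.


Repeatability = (spread / full scale) * 100%.
R = (5.32 / 406) * 100
R = 1.31 %FS

1.31 %FS


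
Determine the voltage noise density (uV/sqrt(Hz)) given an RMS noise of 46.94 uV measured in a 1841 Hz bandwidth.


Noise spectral density = Vrms / sqrt(BW).
NSD = 46.94 / sqrt(1841)
NSD = 46.94 / 42.9069
NSD = 1.094 uV/sqrt(Hz)

1.094 uV/sqrt(Hz)


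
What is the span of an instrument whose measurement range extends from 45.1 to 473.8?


Span = upper range - lower range.
Span = 473.8 - (45.1)
Span = 428.7

428.7


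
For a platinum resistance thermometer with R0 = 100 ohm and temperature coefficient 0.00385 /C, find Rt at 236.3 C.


The RTD equation: Rt = R0 * (1 + alpha * T).
Rt = 100 * (1 + 0.00385 * 236.3)
Rt = 100 * (1 + 0.909755)
Rt = 100 * 1.909755
Rt = 190.976 ohm

190.976 ohm


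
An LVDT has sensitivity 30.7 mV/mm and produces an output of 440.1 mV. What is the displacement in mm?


Displacement = Vout / sensitivity.
d = 440.1 / 30.7
d = 14.336 mm

14.336 mm


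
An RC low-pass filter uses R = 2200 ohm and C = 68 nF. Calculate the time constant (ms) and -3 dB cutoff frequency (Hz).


Time constant: tau = R * C.
tau = 2200 * 6.80e-08 = 0.0001496 s
tau = 0.1496 ms
Cutoff frequency: fc = 1 / (2*pi*R*C).
fc = 1 / (2*pi*0.0001496) = 1063.87 Hz

tau = 0.1496 ms, fc = 1063.87 Hz


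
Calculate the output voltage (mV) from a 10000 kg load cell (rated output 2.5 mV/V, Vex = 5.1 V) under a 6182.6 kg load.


Vout = rated_output * Vex * (load / capacity).
Vout = 2.5 * 5.1 * (6182.6 / 10000)
Vout = 2.5 * 5.1 * 0.61826
Vout = 7.883 mV

7.883 mV


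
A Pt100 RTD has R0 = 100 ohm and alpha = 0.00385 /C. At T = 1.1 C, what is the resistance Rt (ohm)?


The RTD equation: Rt = R0 * (1 + alpha * T).
Rt = 100 * (1 + 0.00385 * 1.1)
Rt = 100 * (1 + 0.004235)
Rt = 100 * 1.004235
Rt = 100.424 ohm

100.424 ohm


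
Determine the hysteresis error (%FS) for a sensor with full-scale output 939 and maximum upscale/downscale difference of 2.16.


Hysteresis = (max difference / full scale) * 100%.
H = (2.16 / 939) * 100
H = 0.23 %FS

0.23 %FS


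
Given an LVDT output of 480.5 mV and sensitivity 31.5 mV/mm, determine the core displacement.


Displacement = Vout / sensitivity.
d = 480.5 / 31.5
d = 15.254 mm

15.254 mm


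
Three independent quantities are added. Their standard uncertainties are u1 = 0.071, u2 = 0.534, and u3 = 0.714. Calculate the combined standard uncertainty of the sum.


For a sum of independent quantities, uc = sqrt(u1^2 + u2^2 + u3^2).
uc = sqrt(0.071^2 + 0.534^2 + 0.714^2)
uc = sqrt(0.005041 + 0.285156 + 0.509796)
uc = 0.8944

0.8944


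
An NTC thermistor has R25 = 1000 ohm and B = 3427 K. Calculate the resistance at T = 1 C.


NTC thermistor equation: Rt = R25 * exp(B * (1/T - 1/T25)).
T in Kelvin: 274.15 K, T25 = 298.15 K
1/T - 1/T25 = 1/274.15 - 1/298.15 = 0.00029362
B * (1/T - 1/T25) = 3427 * 0.00029362 = 1.0062
Rt = 1000 * exp(1.0062) = 2735.3 ohm

2735.3 ohm


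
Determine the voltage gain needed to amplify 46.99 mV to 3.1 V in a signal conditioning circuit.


Gain = Vout / Vin (converting to same units).
G = 3.1 V / 46.99 mV
G = 3100.0 mV / 46.99 mV
G = 65.97

65.97


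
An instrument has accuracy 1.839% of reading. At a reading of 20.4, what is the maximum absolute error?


Absolute error = (accuracy% / 100) * reading.
Error = (1.839 / 100) * 20.4
Error = 0.01839 * 20.4
Error = 0.3752

0.3752


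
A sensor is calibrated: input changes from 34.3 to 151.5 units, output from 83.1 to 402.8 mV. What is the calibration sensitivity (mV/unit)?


Sensitivity = (y2 - y1) / (x2 - x1).
S = (402.8 - 83.1) / (151.5 - 34.3)
S = 319.7 / 117.2
S = 2.7278 mV/unit

2.7278 mV/unit


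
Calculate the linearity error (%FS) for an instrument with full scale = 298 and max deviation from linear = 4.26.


Linearity error = (max deviation / full scale) * 100%.
Linearity = (4.26 / 298) * 100
Linearity = 1.43 %FS

1.43 %FS


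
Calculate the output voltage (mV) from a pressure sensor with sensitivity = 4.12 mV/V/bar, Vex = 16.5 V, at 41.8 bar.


Output = sensitivity * Vex * P.
Vout = 4.12 * 16.5 * 41.8
Vout = 67.98 * 41.8
Vout = 2841.56 mV

2841.56 mV


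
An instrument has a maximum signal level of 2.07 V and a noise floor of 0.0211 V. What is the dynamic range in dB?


Dynamic range = 20 * log10(Vmax / Vnoise).
DR = 20 * log10(2.07 / 0.0211)
DR = 20 * log10(98.1)
DR = 39.83 dB

39.83 dB


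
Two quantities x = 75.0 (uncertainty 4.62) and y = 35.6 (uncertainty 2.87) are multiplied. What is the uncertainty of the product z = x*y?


For a product z = x*y, the relative uncertainty is:
uz/z = sqrt((ux/x)^2 + (uy/y)^2)
Relative uncertainties: ux/x = 4.62/75.0 = 0.0616
uy/y = 2.87/35.6 = 0.080618
z = 75.0 * 35.6 = 2670.0
uz = 2670.0 * sqrt(0.0616^2 + 0.080618^2) = 270.894

270.894


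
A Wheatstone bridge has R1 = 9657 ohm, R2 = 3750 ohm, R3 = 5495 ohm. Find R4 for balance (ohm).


At balance: R1*R4 = R2*R3, so R4 = R2*R3/R1.
R4 = 3750 * 5495 / 9657
R4 = 20606250 / 9657
R4 = 2133.81 ohm

2133.81 ohm


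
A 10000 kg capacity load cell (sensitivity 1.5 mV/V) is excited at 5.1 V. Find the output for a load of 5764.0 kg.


Vout = rated_output * Vex * (load / capacity).
Vout = 1.5 * 5.1 * (5764.0 / 10000)
Vout = 1.5 * 5.1 * 0.5764
Vout = 4.409 mV

4.409 mV


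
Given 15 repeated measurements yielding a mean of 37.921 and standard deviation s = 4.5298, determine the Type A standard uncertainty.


The standard uncertainty for Type A evaluation is u = s / sqrt(n).
u = 4.5298 / sqrt(15)
u = 4.5298 / 3.873
u = 1.1696

1.1696


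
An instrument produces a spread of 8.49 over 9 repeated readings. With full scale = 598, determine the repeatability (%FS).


Repeatability = (spread / full scale) * 100%.
R = (8.49 / 598) * 100
R = 1.42 %FS

1.42 %FS


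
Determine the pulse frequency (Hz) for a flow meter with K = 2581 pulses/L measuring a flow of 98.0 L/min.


Frequency = K * Q / 60 (converting L/min to L/s).
f = 2581 * 98.0 / 60
f = 252938.0 / 60
f = 4215.63 Hz

4215.63 Hz


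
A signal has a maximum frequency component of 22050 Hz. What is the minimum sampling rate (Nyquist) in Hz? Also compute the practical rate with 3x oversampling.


By Nyquist theorem, fs_min = 2 * fmax.
fs_min = 2 * 22050 = 44100 Hz
Practical rate = 3 * fs_min = 3 * 44100 = 132300 Hz

fs_min = 44100 Hz, fs_practical = 132300 Hz


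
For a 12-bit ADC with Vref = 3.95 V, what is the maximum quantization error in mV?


The maximum quantization error is +/- LSB/2.
LSB = Vref / 2^n = 3.95 / 4096 = 0.00096436 V
Max error = LSB / 2 = 0.00096436 / 2 = 0.00048218 V
Max error = 0.4822 mV

0.4822 mV


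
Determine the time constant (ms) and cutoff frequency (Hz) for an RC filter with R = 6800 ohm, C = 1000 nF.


Time constant: tau = R * C.
tau = 6800 * 1.00e-06 = 0.0068 s
tau = 6.8 ms
Cutoff frequency: fc = 1 / (2*pi*R*C).
fc = 1 / (2*pi*0.0068) = 23.41 Hz

tau = 6.8 ms, fc = 23.41 Hz


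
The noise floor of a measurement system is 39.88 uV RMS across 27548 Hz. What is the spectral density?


Noise spectral density = Vrms / sqrt(BW).
NSD = 39.88 / sqrt(27548)
NSD = 39.88 / 165.9759
NSD = 0.2403 uV/sqrt(Hz)

0.2403 uV/sqrt(Hz)


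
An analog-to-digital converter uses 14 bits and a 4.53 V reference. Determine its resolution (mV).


The resolution (LSB) of an ADC is Vref / 2^n.
LSB = 4.53 / 2^14
LSB = 4.53 / 16384
LSB = 0.00027649 V = 0.27648926 mV

0.27648926 mV


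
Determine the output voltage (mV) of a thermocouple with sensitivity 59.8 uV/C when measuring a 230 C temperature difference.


The thermocouple output V = sensitivity * dT.
V = 59.8 uV/C * 230 C
V = 13754.0 uV
V = 13.754 mV

13.754 mV


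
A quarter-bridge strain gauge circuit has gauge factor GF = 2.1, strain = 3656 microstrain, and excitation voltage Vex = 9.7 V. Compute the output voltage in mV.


Quarter bridge output: Vout = (GF * epsilon * Vex) / 4.
Vout = (2.1 * 3656e-6 * 9.7) / 4
Vout = 0.07447272 / 4 V
Vout = 0.01861818 V = 18.6182 mV

18.6182 mV


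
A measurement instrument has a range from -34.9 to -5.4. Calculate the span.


Span = upper range - lower range.
Span = -5.4 - (-34.9)
Span = 29.5

29.5


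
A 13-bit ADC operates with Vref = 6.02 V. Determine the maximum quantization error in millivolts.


The maximum quantization error is +/- LSB/2.
LSB = Vref / 2^n = 6.02 / 8192 = 0.00073486 V
Max error = LSB / 2 = 0.00073486 / 2 = 0.00036743 V
Max error = 0.3674 mV

0.3674 mV
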